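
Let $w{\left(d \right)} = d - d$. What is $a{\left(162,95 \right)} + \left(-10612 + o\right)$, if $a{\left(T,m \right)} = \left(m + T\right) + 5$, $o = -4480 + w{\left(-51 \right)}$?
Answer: $-14830$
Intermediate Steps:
$w{\left(d \right)} = 0$
$o = -4480$ ($o = -4480 + 0 = -4480$)
$a{\left(T,m \right)} = 5 + T + m$ ($a{\left(T,m \right)} = \left(T + m\right) + 5 = 5 + T + m$)
$a{\left(162,95 \right)} + \left(-10612 + o\right) = \left(5 + 162 + 95\right) - 15092 = 262 - 15092 = -14830$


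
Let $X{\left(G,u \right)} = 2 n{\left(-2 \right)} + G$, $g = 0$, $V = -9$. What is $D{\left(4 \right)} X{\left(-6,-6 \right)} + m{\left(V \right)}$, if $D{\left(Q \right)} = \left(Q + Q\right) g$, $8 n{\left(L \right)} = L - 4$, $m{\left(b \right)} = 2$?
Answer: $2$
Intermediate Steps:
$n{\left(L \right)} = - \frac{1}{2} + \frac{L}{8}$ ($n{\left(L \right)} = \frac{L - 4}{8} = \frac{-4 + L}{8} = - \frac{1}{2} + \frac{L}{8}$)
$D{\left(Q \right)} = 0$ ($D{\left(Q \right)} = \left(Q + Q\right) 0 = 2 Q 0 = 0$)
$X{\left(G,u \right)} = - \frac{3}{2} + G$ ($X{\left(G,u \right)} = 2 \left(- \frac{1}{2} + \frac{1}{8} \left(-2\right)\right) + G = 2 \left(- \frac{1}{2} - \frac{1}{4}\right) + G = 2 \left(- \frac{3}{4}\right) + G = - \frac{3}{2} + G$)
$D{\left(4 \right)} X{\left(-6,-6 \right)} + m{\left(V \right)} = 0 \left(- \frac{3}{2} - 6\right) + 2 = 0 \left(- \frac{15}{2}\right) + 2 = 0 + 2 = 2$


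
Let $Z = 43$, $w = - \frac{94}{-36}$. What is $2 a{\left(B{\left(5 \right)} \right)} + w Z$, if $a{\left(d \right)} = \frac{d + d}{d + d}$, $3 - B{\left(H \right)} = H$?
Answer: $\frac{2057}{18} \approx 114.28$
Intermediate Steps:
$w = \frac{47}{18}$ ($w = \left(-94\right) \left(- \frac{1}{36}\right) = \frac{47}{18} \approx 2.6111$)
$B{\left(H \right)} = 3 - H$
$a{\left(d \right)} = 1$ ($a{\left(d \right)} = \frac{2 d}{2 d} = 2 d \frac{1}{2 d} = 1$)
$2 a{\left(B{\left(5 \right)} \right)} + w Z = 2 \cdot 1 + \frac{47}{18} \cdot 43 = 2 + \frac{2021}{18} = \frac{2057}{18}$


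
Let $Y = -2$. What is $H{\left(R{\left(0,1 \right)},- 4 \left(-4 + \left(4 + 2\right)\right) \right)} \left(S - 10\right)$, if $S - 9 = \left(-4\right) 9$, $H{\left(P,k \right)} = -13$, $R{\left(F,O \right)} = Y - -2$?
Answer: $481$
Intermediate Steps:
$R{\left(F,O \right)} = 0$ ($R{\left(F,O \right)} = -2 - -2 = -2 + 2 = 0$)
$S = -27$ ($S = 9 - 36 = -27$)
$H{\left(R{\left(0,1 \right)},- 4 \left(-4 + \left(4 + 2\right)\right) \right)} \left(S - 10\right) = - 13 \left(-27 - 10\right) = \left(-13\right) \left(-37\right) = 481$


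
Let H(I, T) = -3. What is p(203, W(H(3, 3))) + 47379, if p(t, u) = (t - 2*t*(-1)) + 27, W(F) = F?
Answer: 48015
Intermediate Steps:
p(t, u) = 27 + 3*t (p(t, u) = (t + 2*t) + 27 = 3*t + 27 = 27 + 3*t)
p(203, W(H(3, 3))) + 47379 = (27 + 3*203) + 47379 = (27 + 609) + 47379 = 636 + 47379 = 48015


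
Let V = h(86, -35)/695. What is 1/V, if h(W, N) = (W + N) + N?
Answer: 695/16 ≈ 43.438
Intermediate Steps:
h(W, N) = W + 2*N (h(W, N) = (N + W) + N = W + 2*N)
V = 16/695 (V = (86 + 2*(-35))/695 = (86 - 70)*(1/695) = 16*(1/695) = 16/695 ≈ 0.023022)
1/V = 1/(16/695) = 695/16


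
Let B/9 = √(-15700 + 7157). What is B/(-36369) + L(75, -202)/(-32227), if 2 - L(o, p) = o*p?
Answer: -15152/32227 - I*√8543/4041 ≈ -0.47016 - 0.022873*I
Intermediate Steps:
L(o, p) = 2 - o*p
B = 9*I*√8543 (B = 9*√(-15700 + 7157) = 9*√(-8543) = 9*(I*√8543) = 9*I*√8543 ≈ 831.86*I)
B/(-36369) + L(75, -202)/(-32227) = (9*I*√8543)/(-36369) + (2 - 1*75*(-202))/(-32227) = (9*I*√8543)*(-1/36369) + (2 + 15150)*(-1/32227) = -I*√8543/4041 + 15152*(-1/32227) = -I*√8543/4041 - 15152/32227 = -15152/32227 - I*√8543/4041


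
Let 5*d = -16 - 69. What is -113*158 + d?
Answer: -17871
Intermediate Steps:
d = -17 (d = (-16 - 69)/5 = (1/5)*(-85) = -17)
-113*158 + d = -113*158 - 17 = -17854 - 17 = -17871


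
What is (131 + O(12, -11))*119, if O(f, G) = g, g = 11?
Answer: 16898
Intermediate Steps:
O(f, G) = 11
(131 + O(12, -11))*119 = (131 + 11)*119 = 142*119 = 16898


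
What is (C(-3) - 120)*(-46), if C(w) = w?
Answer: 5658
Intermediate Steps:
(C(-3) - 120)*(-46) = (-3 - 120)*(-46) = -123*(-46) = 5658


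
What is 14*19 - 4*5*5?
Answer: 166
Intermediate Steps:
14*19 - 4*5*5 = 266 - 20*5 = 266 - 100 = 166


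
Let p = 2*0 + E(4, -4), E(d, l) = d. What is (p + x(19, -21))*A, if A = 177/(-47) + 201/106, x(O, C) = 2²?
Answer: -37260/2491 ≈ -14.958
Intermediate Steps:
x(O, C) = 4
p = 4 (p = 2*0 + 4 = 0 + 4 = 4)
A = -9315/4982 (A = 177*(-1/47) + 201*(1/106) = -177/47 + 201/106 = -9315/4982 ≈ -1.8697)
(p + x(19, -21))*A = (4 + 4)*(-9315/4982) = 8*(-9315/4982) = -37260/2491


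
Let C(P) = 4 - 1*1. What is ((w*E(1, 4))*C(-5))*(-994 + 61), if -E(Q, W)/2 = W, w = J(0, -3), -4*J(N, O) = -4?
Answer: 22392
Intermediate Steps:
J(N, O) = 1 (J(N, O) = -¼*(-4) = 1)
w = 1
C(P) = 3 (C(P) = 4 - 1 = 3)
E(Q, W) = -2*W
((w*E(1, 4))*C(-5))*(-994 + 61) = ((1*(-2*4))*3)*(-994 + 61) = ((1*(-8))*3)*(-933) = -8*3*(-933) = -24*(-933) = 22392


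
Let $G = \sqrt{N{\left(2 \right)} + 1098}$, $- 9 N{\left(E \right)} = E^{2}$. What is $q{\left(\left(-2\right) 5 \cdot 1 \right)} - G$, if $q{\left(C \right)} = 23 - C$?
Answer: $33 - \frac{\sqrt{9878}}{3} \approx -0.12938$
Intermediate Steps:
$N{\left(E \right)} = - \frac{E^{2}}{9}$
$G = \frac{\sqrt{9878}}{3}$ ($G = \sqrt{- \frac{2^{2}}{9} + 1098} = \sqrt{\left(- \frac{1}{9}\right) 4 + 1098} = \sqrt{- \frac{4}{9} + 1098} = \sqrt{\frac{9878}{9}} = \frac{\sqrt{9878}}{3} \approx 33.129$)
$q{\left(\left(-2\right) 5 \cdot 1 \right)} - G = \left(23 - \left(-2\right) 5 \cdot 1\right) - \frac{\sqrt{9878}}{3} = \left(23 - \left(-10\right) 1\right) - \frac{\sqrt{9878}}{3} = \left(23 - -10\right) - \frac{\sqrt{9878}}{3} = \left(23 + 10\right) - \frac{\sqrt{9878}}{3} = 33 - \frac{\sqrt{9878}}{3}$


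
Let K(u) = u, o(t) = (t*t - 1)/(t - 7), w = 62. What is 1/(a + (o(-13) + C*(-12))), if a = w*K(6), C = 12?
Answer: 5/1098 ≈ 0.0045537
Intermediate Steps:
o(t) = (-1 + t**2)/(-7 + t) (o(t) = (t**2 - 1)/(-7 + t) = (-1 + t**2)/(-7 + t))
a = 372 (a = 62*6 = 372)
1/(a + (o(-13) + C*(-12))) = 1/(372 + ((-1 + (-13)**2)/(-7 - 13) + 12*(-12))) = 1/(372 + ((-1 + 169)/(-20) - 144)) = 1/(372 + (-1/20*168 - 144)) = 1/(372 + (-42/5 - 144)) = 1/(372 - 762/5) = 1/(1098/5) = 5/1098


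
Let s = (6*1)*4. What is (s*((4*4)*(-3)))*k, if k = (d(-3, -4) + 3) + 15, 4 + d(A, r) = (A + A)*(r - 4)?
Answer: -71424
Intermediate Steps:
d(A, r) = -4 + 2*A*(-4 + r) (d(A, r) = -4 + (A + A)*(r - 4) = -4 + (2*A)*(-4 + r) = -4 + 2*A*(-4 + r))
s = 24 (s = 6*4 = 24)
k = 62 (k = ((-4 - 8*(-3) + 2*(-3)*(-4)) + 3) + 15 = ((-4 + 24 + 24) + 3) + 15 = (44 + 3) + 15 = 47 + 15 = 62)
(s*((4*4)*(-3)))*k = (24*((4*4)*(-3)))*62 = (24*(16*(-3)))*62 = (24*(-48))*62 = -1152*62 = -71424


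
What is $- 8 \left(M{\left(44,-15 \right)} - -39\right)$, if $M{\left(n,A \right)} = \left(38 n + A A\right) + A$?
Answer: $-15368$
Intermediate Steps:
$M{\left(n,A \right)} = A + A^{2} + 38 n$ ($M{\left(n,A \right)} = \left(38 n + A^{2}\right) + A = \left(A^{2} + 38 n\right) + A = A + A^{2} + 38 n$)
$- 8 \left(M{\left(44,-15 \right)} - -39\right) = - 8 \left(\left(-15 + \left(-15\right)^{2} + 38 \cdot 44\right) - -39\right) = - 8 \left(\left(-15 + 225 + 1672\right) + 39\right) = - 8 \left(1882 + 39\right) = \left(-8\right) 1921 = -15368$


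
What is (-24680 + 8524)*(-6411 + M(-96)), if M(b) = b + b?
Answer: 106678068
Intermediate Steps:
M(b) = 2*b
(-24680 + 8524)*(-6411 + M(-96)) = (-24680 + 8524)*(-6411 + 2*(-96)) = -16156*(-6411 - 192) = -16156*(-6603) = 106678068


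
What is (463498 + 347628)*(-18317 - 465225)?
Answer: -392213488292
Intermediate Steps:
(463498 + 347628)*(-18317 - 465225) = 811126*(-483542) = -392213488292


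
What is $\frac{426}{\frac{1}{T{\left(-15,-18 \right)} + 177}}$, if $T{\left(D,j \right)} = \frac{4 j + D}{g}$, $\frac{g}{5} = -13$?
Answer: $\frac{4938192}{65} \approx 75972.0$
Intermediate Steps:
$g = -65$ ($g = 5 \left(-13\right) = -65$)
$T{\left(D,j \right)} = - \frac{4 j}{65} - \frac{D}{65}$ ($T{\left(D,j \right)} = \frac{4 j + D}{-65} = \left(D + 4 j\right) \left(- \frac{1}{65}\right) = - \frac{4 j}{65} - \frac{D}{65}$)
$\frac{426}{\frac{1}{T{\left(-15,-18 \right)} + 177}} = \frac{426}{\frac{1}{\left(\left(- \frac{4}{65}\right) \left(-18\right) - - \frac{3}{13}\right) + 177}} = \frac{426}{\frac{1}{\left(\frac{72}{65} + \frac{3}{13}\right) + 177}} = \frac{426}{\frac{1}{\frac{87}{65} + 177}} = \frac{426}{\frac{1}{\frac{11592}{65}}} = \frac{426}{\frac{65}{11592}} = 426 \cdot \frac{11592}{65} = \frac{4938192}{65}$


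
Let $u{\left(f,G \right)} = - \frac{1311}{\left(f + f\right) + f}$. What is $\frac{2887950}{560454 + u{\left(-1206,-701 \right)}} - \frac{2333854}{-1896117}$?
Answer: $\frac{8181395153132594}{1281600575287437} \approx 6.3837$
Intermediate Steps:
$u{\left(f,G \right)} = - \frac{437}{f}$ ($u{\left(f,G \right)} = - \frac{1311}{2 f + f} = - \frac{1311}{3 f} = - 1311 \frac{1}{3 f} = - \frac{437}{f}$)
$\frac{2887950}{560454 + u{\left(-1206,-701 \right)}} - \frac{2333854}{-1896117} = \frac{2887950}{560454 - \frac{437}{-1206}} - \frac{2333854}{-1896117} = \frac{2887950}{560454 - - \frac{437}{1206}} - - \frac{2333854}{1896117} = \frac{2887950}{560454 + \frac{437}{1206}} + \frac{2333854}{1896117} = \frac{2887950}{\frac{675907961}{1206}} + \frac{2333854}{1896117} = 2887950 \cdot \frac{1206}{675907961} + \frac{2333854}{1896117} = \frac{3482867700}{675907961} + \frac{2333854}{1896117} = \frac{8181395153132594}{1281600575287437}$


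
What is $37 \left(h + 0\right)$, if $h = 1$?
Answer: $37$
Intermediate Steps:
$37 \left(h + 0\right) = 37 \left(1 + 0\right) = 37 \cdot 1 = 37$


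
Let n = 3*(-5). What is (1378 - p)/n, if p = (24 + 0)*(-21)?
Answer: -1882/15 ≈ -125.47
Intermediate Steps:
p = -504 (p = 24*(-21) = -504)
n = -15
(1378 - p)/n = (1378 - 1*(-504))/(-15) = -(1378 + 504)/15 = -1/15*1882 = -1882/15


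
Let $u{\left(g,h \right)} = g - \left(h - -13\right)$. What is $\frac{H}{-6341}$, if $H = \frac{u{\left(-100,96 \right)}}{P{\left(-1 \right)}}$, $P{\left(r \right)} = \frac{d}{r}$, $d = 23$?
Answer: $- \frac{209}{145843} \approx -0.001433$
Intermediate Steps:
$u{\left(g,h \right)} = -13 + g - h$ ($u{\left(g,h \right)} = g - \left(h + 13\right) = g - \left(13 + h\right) = -13 + g - h$)
$P{\left(r \right)} = \frac{23}{r}$
$H = \frac{209}{23}$ ($H = \frac{-13 - 100 - 96}{23 \frac{1}{-1}} = \frac{-13 - 100 - 96}{23 \left(-1\right)} = - \frac{209}{-23} = \left(-209\right) \left(- \frac{1}{23}\right) = \frac{209}{23} \approx 9.087$)
$\frac{H}{-6341} = \frac{209}{23 \left(-6341\right)} = \frac{209}{23} \left(- \frac{1}{6341}\right) = - \frac{209}{145843}$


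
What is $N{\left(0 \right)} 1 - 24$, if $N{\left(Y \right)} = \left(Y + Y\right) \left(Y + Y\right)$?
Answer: $-24$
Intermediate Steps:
$N{\left(Y \right)} = 4 Y^{2}$ ($N{\left(Y \right)} = 2 Y 2 Y = 4 Y^{2}$)
$N{\left(0 \right)} 1 - 24 = 4 \cdot 0^{2} \cdot 1 - 24 = 4 \cdot 0 \cdot 1 - 24 = 0 \cdot 1 - 24 = 0 - 24 = -24$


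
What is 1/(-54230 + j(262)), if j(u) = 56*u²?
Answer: 1/3789834 ≈ 2.6386e-7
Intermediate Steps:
1/(-54230 + j(262)) = 1/(-54230 + 56*262²) = 1/(-54230 + 56*68644) = 1/(-54230 + 3844064) = 1/3789834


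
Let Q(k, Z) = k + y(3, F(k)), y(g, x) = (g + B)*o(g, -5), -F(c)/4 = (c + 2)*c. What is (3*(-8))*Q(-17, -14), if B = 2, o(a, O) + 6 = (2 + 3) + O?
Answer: 1128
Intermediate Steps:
o(a, O) = -1 + O (o(a, O) = -6 + ((2 + 3) + O) = -6 + (5 + O) = -1 + O)
F(c) = -4*c*(2 + c) (F(c) = -4*(c + 2)*c = -4*(2 + c)*c = -4*c*(2 + c))
y(g, x) = -12 - 6*g (y(g, x) = (g + 2)*(-1 - 5) = (2 + g)*(-6) = -12 - 6*g)
Q(k, Z) = -30 + k (Q(k, Z) = k + (-12 - 6*3) = k + (-12 - 18) = k - 30 = -30 + k)
(3*(-8))*Q(-17, -14) = (3*(-8))*(-30 - 17) = -24*(-47) = 1128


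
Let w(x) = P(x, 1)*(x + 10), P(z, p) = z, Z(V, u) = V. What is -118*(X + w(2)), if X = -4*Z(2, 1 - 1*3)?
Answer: -1888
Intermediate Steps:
X = -8 (X = -4*2 = -8)
w(x) = x*(10 + x) (w(x) = x*(x + 10) = x*(10 + x))
-118*(X + w(2)) = -118*(-8 + 2*(10 + 2)) = -118*(-8 + 2*12) = -118*(-8 + 24) = -118*16 = -1888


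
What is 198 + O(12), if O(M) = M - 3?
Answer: 207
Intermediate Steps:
O(M) = -3 + M
198 + O(12) = 198 + (-3 + 12) = 198 + 9 = 207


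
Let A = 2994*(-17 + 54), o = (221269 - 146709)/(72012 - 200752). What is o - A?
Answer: -713081714/6437 ≈ -1.1078e+5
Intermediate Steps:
o = -3728/6437 (o = 74560/(-128740) = 74560*(-1/128740) = -3728/6437 ≈ -0.57915)
A = 110778 (A = 2994*37 = 110778)
o - A = -3728/6437 - 1*110778 = -3728/6437 - 110778 = -713081714/6437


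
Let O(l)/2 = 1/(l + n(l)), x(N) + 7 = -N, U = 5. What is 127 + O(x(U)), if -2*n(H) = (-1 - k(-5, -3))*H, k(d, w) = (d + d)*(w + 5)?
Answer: 6478/51 ≈ 127.02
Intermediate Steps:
k(d, w) = 2*d*(5 + w) (k(d, w) = (2*d)*(5 + w) = 2*d*(5 + w))
x(N) = -7 - N
n(H) = -19*H/2 (n(H) = -(-1 - 2*(-5)*(5 - 3))*H/2 = -(-1 - 2*(-5)*2)*H/2 = -(-1 - 1*(-20))*H/2 = -(-1 + 20)*H/2 = -19*H/2)
O(l) = -4/(17*l) (O(l) = 2/(l - 19*l/2) = 2/((-17*l/2)) = 2*(-2/(17*l)) = -4/(17*l))
127 + O(x(U)) = 127 - 4/(17*(-7 - 1*5)) = 127 - 4/(17*(-7 - 5)) = 127 - 4/17/(-12) = 127 - 4/17*(-1/12) = 127 + 1/51 = 6478/51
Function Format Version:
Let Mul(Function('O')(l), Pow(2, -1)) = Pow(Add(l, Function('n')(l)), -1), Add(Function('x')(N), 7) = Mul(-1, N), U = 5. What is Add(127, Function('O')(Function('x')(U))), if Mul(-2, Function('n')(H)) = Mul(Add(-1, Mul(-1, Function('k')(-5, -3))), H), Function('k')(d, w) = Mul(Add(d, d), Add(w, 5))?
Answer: Rational(6478, 51) ≈ 127.02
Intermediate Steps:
Function('k')(d, w) = Mul(2, d, Add(5, w)) (Function('k')(d, w) = Mul(Mul(2, d), Add(5, w)) = Mul(2, d, Add(5, w)))
Function('x')(N) = Add(-7, Mul(-1, N))
Function('n')(H) = Mul(Rational(-19, 2), H) (Function('n')(H) = Mul(Rational(-1, 2), Mul(Add(-1, Mul(-1, Mul(2, -5, Add(5, -3)))), H)) = Mul(Rational(-1, 2), Mul(Add(-1, Mul(-1, Mul(2, -5, 2))), H)) = Mul(Rational(-1, 2), Mul(Add(-1, Mul(-1, -20)), H)) = Mul(Rational(-1, 2), Mul(Add(-1, 20), H)) = Mul(Rational(-1, 2), Mul(19, H)) = Mul(Rational(-19, 2), H))
Function('O')(l) = Mul(Rational(-4, 17), Pow(l, -1)) (Function('O')(l) = Mul(2, Pow(Add(l, Mul(Rational(-19, 2), l)), -1)) = Mul(2, Pow(Mul(Rational(-17, 2), l), -1)) = Mul(2, Mul(Rational(-2, 17), Pow(l, -1))) = Mul(Rational(-4, 17), Pow(l, -1)))
Add(127, Function('O')(Function('x')(U))) = Add(127, Mul(Rational(-4, 17), Pow(Add(-7, Mul(-1, 5)), -1))) = Add(127, Mul(Rational(-4, 17), Pow(Add(-7, -5), -1))) = Add(127, Mul(Rational(-4, 17), Pow(-12, -1))) = Add(127, Mul(Rational(-4, 17), Rational(-1, 12))) = Add(127, Rational(1, 51)) = Rational(6478, 51)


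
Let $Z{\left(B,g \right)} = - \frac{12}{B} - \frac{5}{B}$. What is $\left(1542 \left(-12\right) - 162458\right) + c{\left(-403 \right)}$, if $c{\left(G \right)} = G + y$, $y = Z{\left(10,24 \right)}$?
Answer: $- \frac{1813667}{10} \approx -1.8137 \cdot 10^{5}$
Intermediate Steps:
$Z{\left(B,g \right)} = - \frac{17}{B}$
$y = - \frac{17}{10} \approx -1.7$
$c{\left(G \right)} = - \frac{17}{10} + G$ ($c{\left(G \right)} = G - \frac{17}{10} = - \frac{17}{10} + G$)
$\left(1542 \left(-12\right) - 162458\right) + c{\left(-403 \right)} = \left(1542 \left(-12\right) - 162458\right) - \frac{4047}{10} = \left(-18504 - 162458\right) - \frac{4047}{10} = -180962 - \frac{4047}{10} = - \frac{1813667}{10}$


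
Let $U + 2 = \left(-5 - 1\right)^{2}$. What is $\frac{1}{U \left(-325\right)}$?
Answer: $- \frac{1}{11050} \approx -9.0498 \cdot 10^{-5}$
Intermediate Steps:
$U = 34$ ($U = -2 + \left(-5 - 1\right)^{2} = -2 + \left(-6\right)^{2} = -2 + 36 = 34$)
$\frac{1}{U \left(-325\right)} = \frac{1}{34 \left(-325\right)} = \frac{1}{-11050} = - \frac{1}{11050}$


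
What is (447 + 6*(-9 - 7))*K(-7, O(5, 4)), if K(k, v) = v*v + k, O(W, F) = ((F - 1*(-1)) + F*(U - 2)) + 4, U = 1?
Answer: 6318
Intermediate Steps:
O(W, F) = 5 (O(W, F) = ((F - 1*(-1)) + F*(1 - 2)) + 4 = ((F + 1) + F*(-1)) + 4 = ((1 + F) - F) + 4 = 1 + 4 = 5)
K(k, v) = k + v**2 (K(k, v) = v**2 + k = k + v**2)
(447 + 6*(-9 - 7))*K(-7, O(5, 4)) = (447 + 6*(-9 - 7))*(-7 + 5**2) = (447 + 6*(-16))*(-7 + 25) = (447 - 96)*18 = 351*18 = 6318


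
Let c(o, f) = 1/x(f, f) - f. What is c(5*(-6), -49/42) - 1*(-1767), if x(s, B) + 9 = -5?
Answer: 37130/21 ≈ 1768.1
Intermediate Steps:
x(s, B) = -14 (x(s, B) = -9 - 5 = -14)
c(o, f) = -1/14 - f (c(o, f) = 1/(-14) - f = -1/14 - f)
c(5*(-6), -49/42) - 1*(-1767) = (-1/14 - (-49)/42) - 1*(-1767) = (-1/14 - (-49)/42) + 1767 = (-1/14 - 1*(-7/6)) + 1767 = (-1/14 + 7/6) + 1767 = 23/21 + 1767 = 37130/21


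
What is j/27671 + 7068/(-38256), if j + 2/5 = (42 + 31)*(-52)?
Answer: -142005711/441075740 ≈ -0.32195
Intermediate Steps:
j = -18982/5 (j = -⅖ + (42 + 31)*(-52) = -⅖ + 73*(-52) = -⅖ - 3796 = -18982/5 ≈ -3796.4)
j/27671 + 7068/(-38256) = -18982/5/27671 + 7068/(-38256) = -18982/5*1/27671 + 7068*(-1/38256) = -18982/138355 - 589/3188 = -142005711/441075740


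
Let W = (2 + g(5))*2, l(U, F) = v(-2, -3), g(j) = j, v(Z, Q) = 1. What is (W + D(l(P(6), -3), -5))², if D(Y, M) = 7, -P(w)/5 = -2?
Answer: 441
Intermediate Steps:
P(w) = 10 (P(w) = -5*(-2) = 10)
l(U, F) = 1
W = 14 (W = (2 + 5)*2 = 7*2 = 14)
(W + D(l(P(6), -3), -5))² = (14 + 7)² = 21² = 441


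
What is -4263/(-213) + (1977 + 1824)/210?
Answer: 27061/710 ≈ 38.114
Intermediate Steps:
-4263/(-213) + (1977 + 1824)/210 = -4263*(-1/213) + 3801*(1/210) = 1421/71 + 181/10 = 27061/710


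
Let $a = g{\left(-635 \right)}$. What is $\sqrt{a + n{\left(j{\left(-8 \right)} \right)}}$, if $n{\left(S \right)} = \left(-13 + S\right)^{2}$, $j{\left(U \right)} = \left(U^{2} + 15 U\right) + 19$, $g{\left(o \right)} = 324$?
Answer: $2 \sqrt{706} \approx 53.141$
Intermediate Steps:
$a = 324$
$j{\left(U \right)} = 19 + U^{2} + 15 U$
$\sqrt{a + n{\left(j{\left(-8 \right)} \right)}} = \sqrt{324 + \left(-13 + \left(19 + \left(-8\right)^{2} + 15 \left(-8\right)\right)\right)^{2}} = \sqrt{324 + \left(-13 + \left(19 + 64 - 120\right)\right)^{2}} = \sqrt{324 + \left(-13 - 37\right)^{2}} = \sqrt{324 + \left(-50\right)^{2}} = \sqrt{324 + 2500} = \sqrt{2824} = 2 \sqrt{706}$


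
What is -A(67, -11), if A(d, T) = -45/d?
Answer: 45/67 ≈ 0.67164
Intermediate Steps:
-A(67, -11) = -(-45)/67 = -1*(-45/67) = 45/67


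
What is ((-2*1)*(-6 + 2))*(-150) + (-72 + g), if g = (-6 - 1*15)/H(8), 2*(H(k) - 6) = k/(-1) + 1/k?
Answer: -14104/11 ≈ -1282.2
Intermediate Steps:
H(k) = 6 + 1/(2*k) - k/2 (H(k) = 6 + (k/(-1) + 1/k)/2 = 6 + (k*(-1) + 1/k)/2 = 6 + (-k + 1/k)/2 = 6 + (1/k - k)/2 = 6 + (1/(2*k) - k/2) = 6 + 1/(2*k) - k/2)
g = -112/11 (g = (-6 - 1*15)/(((½)*(1 - 1*8*(-12 + 8))/8)) = (-6 - 15)/(((½)*(⅛)*(1 - 1*8*(-4)))) = -21*16/(1 + 32) = -21/((½)*(⅛)*33) = -21/33/16 = -21*16/33 = -112/11 ≈ -10.182)
((-2*1)*(-6 + 2))*(-150) + (-72 + g) = ((-2*1)*(-6 + 2))*(-150) + (-72 - 112/11) = -2*(-4)*(-150) - 904/11 = 8*(-150) - 904/11 = -1200 - 904/11 = -14104/11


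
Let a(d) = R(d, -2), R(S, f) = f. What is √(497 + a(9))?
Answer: 3*√55 ≈ 22.249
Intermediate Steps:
a(d) = -2
√(497 + a(9)) = √(497 - 2) = √495 = 3*√55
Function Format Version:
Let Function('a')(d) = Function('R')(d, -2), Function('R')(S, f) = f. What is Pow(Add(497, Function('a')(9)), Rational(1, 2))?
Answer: Mul(3, Pow(55, Rational(1, 2))) ≈ 22.249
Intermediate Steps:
Function('a')(d) = -2
Pow(Add(497, Function('a')(9)), Rational(1, 2)) = Pow(Add(497, -2), Rational(1, 2)) = Pow(495, Rational(1, 2)) = Mul(3, Pow(55, Rational(1, 2)))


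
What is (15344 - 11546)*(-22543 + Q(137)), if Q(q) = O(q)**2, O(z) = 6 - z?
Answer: -20440836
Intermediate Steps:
Q(q) = (6 - q)**2
(15344 - 11546)*(-22543 + Q(137)) = (15344 - 11546)*(-22543 + (-6 + 137)**2) = 3798*(-22543 + 131**2) = 3798*(-22543 + 17161) = 3798*(-5382) = -20440836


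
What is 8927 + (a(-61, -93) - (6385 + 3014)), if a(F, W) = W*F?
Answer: 5201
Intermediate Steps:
a(F, W) = F*W
8927 + (a(-61, -93) - (6385 + 3014)) = 8927 + (-61*(-93) - (6385 + 3014)) = 8927 + (5673 - 1*9399) = 8927 + (5673 - 9399) = 8927 - 3726 = 5201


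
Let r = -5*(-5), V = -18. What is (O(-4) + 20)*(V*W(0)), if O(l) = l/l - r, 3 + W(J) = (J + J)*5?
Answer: -216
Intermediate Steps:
r = 25
W(J) = -3 + 10*J (W(J) = -3 + (J + J)*5 = -3 + (2*J)*5 = -3 + 10*J)
O(l) = -24 (O(l) = l/l - 1*25 = 1 - 25 = -24)
(O(-4) + 20)*(V*W(0)) = (-24 + 20)*(-18*(-3 + 10*0)) = -(-72)*(-3 + 0) = -(-72)*(-3) = -4*54 = -216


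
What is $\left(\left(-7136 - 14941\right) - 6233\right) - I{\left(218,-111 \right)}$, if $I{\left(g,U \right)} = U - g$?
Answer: $-27981$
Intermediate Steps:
$\left(\left(-7136 - 14941\right) - 6233\right) - I{\left(218,-111 \right)} = \left(\left(-7136 - 14941\right) - 6233\right) - \left(-111 - 218\right) = \left(-22077 - 6233\right) - \left(-111 - 218\right) = -28310 - -329 = -28310 + 329 = -27981$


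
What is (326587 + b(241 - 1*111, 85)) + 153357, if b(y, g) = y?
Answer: 480074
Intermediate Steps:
(326587 + b(241 - 1*111, 85)) + 153357 = (326587 + (241 - 1*111)) + 153357 = (326587 + (241 - 111)) + 153357 = (326587 + 130) + 153357 = 326717 + 153357 = 480074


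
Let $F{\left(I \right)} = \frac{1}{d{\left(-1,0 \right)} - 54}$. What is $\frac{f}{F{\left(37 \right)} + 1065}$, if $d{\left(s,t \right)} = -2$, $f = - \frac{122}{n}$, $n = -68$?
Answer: $\frac{1708}{1013863} \approx 0.0016846$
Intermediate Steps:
$f = \frac{61}{34}$ ($f = - \frac{122}{-68} = \left(-122\right) \left(- \frac{1}{68}\right) = \frac{61}{34} \approx 1.7941$)
$F{\left(I \right)} = - \frac{1}{56}$ ($F{\left(I \right)} = \frac{1}{-2 - 54} = \frac{1}{-56} = - \frac{1}{56}$)
$\frac{f}{F{\left(37 \right)} + 1065} = \frac{1}{- \frac{1}{56} + 1065} \cdot \frac{61}{34} = \frac{1}{\frac{59639}{56}} \cdot \frac{61}{34} = \frac{56}{59639} \cdot \frac{61}{34} = \frac{1708}{1013863}$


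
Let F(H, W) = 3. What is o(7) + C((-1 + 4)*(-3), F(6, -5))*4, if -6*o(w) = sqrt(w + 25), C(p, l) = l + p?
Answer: -24 - 2*sqrt(2)/3 ≈ -24.943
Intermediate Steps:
o(w) = -sqrt(25 + w)/6 (o(w) = -sqrt(w + 25)/6 = -sqrt(25 + w)/6)
o(7) + C((-1 + 4)*(-3), F(6, -5))*4 = -sqrt(25 + 7)/6 + (3 + (-1 + 4)*(-3))*4 = -2*sqrt(2)/3 + (3 + 3*(-3))*4 = -2*sqrt(2)/3 + (3 - 9)*4 = -2*sqrt(2)/3 - 6*4 = -2*sqrt(2)/3 - 24 = -24 - 2*sqrt(2)/3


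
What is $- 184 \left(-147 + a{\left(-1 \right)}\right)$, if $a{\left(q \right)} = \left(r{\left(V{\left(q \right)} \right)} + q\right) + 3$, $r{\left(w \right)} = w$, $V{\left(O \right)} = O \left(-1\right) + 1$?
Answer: $26312$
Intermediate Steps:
$V{\left(O \right)} = 1 - O$ ($V{\left(O \right)} = - O + 1 = 1 - O$)
$a{\left(q \right)} = 4$ ($a{\left(q \right)} = \left(\left(1 - q\right) + q\right) + 3 = 1 + 3 = 4$)
$- 184 \left(-147 + a{\left(-1 \right)}\right) = - 184 \left(-147 + 4\right) = \left(-184\right) \left(-143\right) = 26312$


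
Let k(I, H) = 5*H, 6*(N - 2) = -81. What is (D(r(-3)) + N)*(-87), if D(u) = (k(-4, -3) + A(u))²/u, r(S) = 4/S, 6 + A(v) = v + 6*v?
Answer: 244151/4 ≈ 61038.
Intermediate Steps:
N = -23/2 (N = 2 + (⅙)*(-81) = 2 - 27/2 = -23/2 ≈ -11.500)
A(v) = -6 + 7*v (A(v) = -6 + (v + 6*v) = -6 + 7*v)
D(u) = (-21 + 7*u)²/u (D(u) = (5*(-3) + (-6 + 7*u))²/u = (-15 + (-6 + 7*u))²/u = (-21 + 7*u)²/u)
(D(r(-3)) + N)*(-87) = (49*(-3 + 4/(-3))²/((4/(-3))) - 23/2)*(-87) = (49*(-3 + 4*(-⅓))²/((4*(-⅓))) - 23/2)*(-87) = (49*(-3 - 4/3)²/(-4/3) - 23/2)*(-87) = (49*(-¾)*(-13/3)² - 23/2)*(-87) = (49*(-¾)*(169/9) - 23/2)*(-87) = (-8281/12 - 23/2)*(-87) = -8419/12*(-87) = 244151/4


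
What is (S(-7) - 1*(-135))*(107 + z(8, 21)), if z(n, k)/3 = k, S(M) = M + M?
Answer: 20570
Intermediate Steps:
S(M) = 2*M
z(n, k) = 3*k
(S(-7) - 1*(-135))*(107 + z(8, 21)) = (2*(-7) - 1*(-135))*(107 + 3*21) = (-14 + 135)*(107 + 63) = 121*170 = 20570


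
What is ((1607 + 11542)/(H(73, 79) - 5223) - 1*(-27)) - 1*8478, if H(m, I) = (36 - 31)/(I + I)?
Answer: -6976087821/825229 ≈ -8453.5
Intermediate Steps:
H(m, I) = 5/(2*I) (H(m, I) = 5/((2*I)) = 5*(1/(2*I)) = 5/(2*I))
((1607 + 11542)/(H(73, 79) - 5223) - 1*(-27)) - 1*8478 = ((1607 + 11542)/((5/2)/79 - 5223) - 1*(-27)) - 1*8478 = (13149/((5/2)*(1/79) - 5223) + 27) - 8478 = (13149/(5/158 - 5223) + 27) - 8478 = (13149/(-825229/158) + 27) - 8478 = (13149*(-158/825229) + 27) - 8478 = (-2077542/825229 + 27) - 8478 = 20203641/825229 - 8478 = -6976087821/825229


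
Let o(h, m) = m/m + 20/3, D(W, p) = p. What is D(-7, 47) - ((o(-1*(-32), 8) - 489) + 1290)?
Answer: -2285/3 ≈ -761.67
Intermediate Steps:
o(h, m) = 23/3 (o(h, m) = 1 + 20*(⅓) = 1 + 20/3 = 23/3)
D(-7, 47) - ((o(-1*(-32), 8) - 489) + 1290) = 47 - ((23/3 - 489) + 1290) = 47 - (-1444/3 + 1290) = 47 - 1*2426/3 = 47 - 2426/3 = -2285/3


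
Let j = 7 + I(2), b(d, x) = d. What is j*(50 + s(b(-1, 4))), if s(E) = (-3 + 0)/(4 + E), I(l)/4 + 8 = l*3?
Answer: -49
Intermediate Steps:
I(l) = -32 + 12*l (I(l) = -32 + 4*(l*3) = -32 + 4*(3*l) = -32 + 12*l)
s(E) = -3/(4 + E)
j = -1 (j = 7 + (-32 + 12*2) = 7 + (-32 + 24) = 7 - 8 = -1)
j*(50 + s(b(-1, 4))) = -(50 - 3/(4 - 1)) = -(50 - 3/3) = -(50 - 3*1/3) = -(50 - 1) = -1*49 = -49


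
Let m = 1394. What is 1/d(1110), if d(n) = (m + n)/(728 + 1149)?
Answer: 1877/2504 ≈ 0.74960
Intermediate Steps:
d(n) = 1394/1877 + n/1877 (d(n) = (1394 + n)/(728 + 1149) = (1394 + n)/1877 = (1394 + n)*(1/1877) = 1394/1877 + n/1877)
1/d(1110) = 1/(1394/1877 + (1/1877)*1110) = 1/(1394/1877 + 1110/1877) = 1/(2504/1877) = 1877/2504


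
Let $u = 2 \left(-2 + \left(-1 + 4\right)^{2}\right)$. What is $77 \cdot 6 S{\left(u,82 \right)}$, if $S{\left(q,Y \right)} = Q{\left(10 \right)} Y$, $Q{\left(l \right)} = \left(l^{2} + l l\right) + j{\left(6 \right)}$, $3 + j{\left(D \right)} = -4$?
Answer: $7311612$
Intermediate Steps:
$j{\left(D \right)} = -7$ ($j{\left(D \right)} = -3 - 4 = -7$)
$Q{\left(l \right)} = -7 + 2 l^{2}$ ($Q{\left(l \right)} = \left(l^{2} + l l\right) - 7 = \left(l^{2} + l^{2}\right) - 7 = 2 l^{2} - 7 = -7 + 2 l^{2}$)
$u = 14$ ($u = 2 \left(-2 + 3^{2}\right) = 2 \left(-2 + 9\right) = 2 \cdot 7 = 14$)
$S{\left(q,Y \right)} = 193 Y$ ($S{\left(q,Y \right)} = \left(-7 + 2 \cdot 10^{2}\right) Y = \left(-7 + 2 \cdot 100\right) Y = \left(-7 + 200\right) Y = 193 Y$)
$77 \cdot 6 S{\left(u,82 \right)} = 77 \cdot 6 \cdot 193 \cdot 82 = 462 \cdot 15826 = 7311612$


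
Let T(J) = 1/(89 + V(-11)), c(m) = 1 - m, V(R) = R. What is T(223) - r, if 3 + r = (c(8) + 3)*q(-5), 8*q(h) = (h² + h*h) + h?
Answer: 995/39 ≈ 25.513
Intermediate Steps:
q(h) = h²/4 + h/8 (q(h) = ((h² + h*h) + h)/8 = ((h² + h²) + h)/8 = (2*h² + h)/8 = (h + 2*h²)/8 = h²/4 + h/8)
T(J) = 1/78 (T(J) = 1/(89 - 11) = 1/78)
r = -51/2 (r = -3 + ((1 - 1*8) + 3)*((⅛)*(-5)*(1 + 2*(-5))) = -3 + ((1 - 8) + 3)*((⅛)*(-5)*(1 - 10)) = -3 + (-7 + 3)*((⅛)*(-5)*(-9)) = -3 - 4*45/8 = -3 - 45/2 = -51/2 ≈ -25.500)
T(223) - r = 1/78 - 1*(-51/2) = 1/78 + 51/2 = 995/39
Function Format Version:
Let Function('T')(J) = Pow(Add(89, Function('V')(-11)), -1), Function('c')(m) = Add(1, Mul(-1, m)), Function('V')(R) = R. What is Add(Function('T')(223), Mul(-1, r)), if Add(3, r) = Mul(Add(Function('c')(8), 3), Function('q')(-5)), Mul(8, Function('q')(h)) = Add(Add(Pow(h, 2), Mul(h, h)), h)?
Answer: Rational(995, 39) ≈ 25.513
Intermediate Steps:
Function('q')(h) = Add(Mul(Rational(1, 4), Pow(h, 2)), Mul(Rational(1, 8), h)) (Function('q')(h) = Mul(Rational(1, 8), Add(Add(Pow(h, 2), Mul(h, h)), h)) = Mul(Rational(1, 8), Add(Add(Pow(h, 2), Pow(h, 2)), h)) = Mul(Rational(1, 8), Add(Mul(2, Pow(h, 2)), h)) = Mul(Rational(1, 8), Add(h, Mul(2, Pow(h, 2)))) = Add(Mul(Rational(1, 4), Pow(h, 2)), Mul(Rational(1, 8), h)))
Function('T')(J) = Rational(1, 78) (Function('T')(J) = Pow(Add(89, -11), -1) = Pow(78, -1) = Rational(1, 78))
r = Rational(-51, 2) (r = Add(-3, Mul(Add(Add(1, Mul(-1, 8)), 3), Mul(Rational(1, 8), -5, Add(1, Mul(2, -5))))) = Add(-3, Mul(Add(Add(1, -8), 3), Mul(Rational(1, 8), -5, Add(1, -10)))) = Add(-3, Mul(Add(-7, 3), Mul(Rational(1, 8), -5, -9))) = Add(-3, Mul(-4, Rational(45, 8))) = Add(-3, Rational(-45, 2)) = Rational(-51, 2) ≈ -25.500)
Add(Function('T')(223), Mul(-1, r)) = Add(Rational(1, 78), Mul(-1, Rational(-51, 2))) = Add(Rational(1, 78), Rational(51, 2)) = Rational(995, 39)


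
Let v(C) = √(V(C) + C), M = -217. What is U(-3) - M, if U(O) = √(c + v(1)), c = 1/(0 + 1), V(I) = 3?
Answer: 217 + √3 ≈ 218.73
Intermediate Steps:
c = 1 (c = 1/1 = 1)
v(C) = √(3 + C)
U(O) = √3 (U(O) = √(1 + √(3 + 1)) = √(1 + √4) = √(1 + 2) = √3)
U(-3) - M = √3 - 1*(-217) = √3 + 217 = 217 + √3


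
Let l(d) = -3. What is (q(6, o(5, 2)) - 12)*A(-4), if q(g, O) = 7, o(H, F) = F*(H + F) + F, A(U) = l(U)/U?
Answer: -15/4 ≈ -3.7500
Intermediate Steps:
A(U) = -3/U
o(H, F) = F + F*(F + H) (o(H, F) = F*(F + H) + F = F + F*(F + H))
(q(6, o(5, 2)) - 12)*A(-4) = (7 - 12)*(-3/(-4)) = -(-15)*(-1)/4 = -5*3/4 = -15/4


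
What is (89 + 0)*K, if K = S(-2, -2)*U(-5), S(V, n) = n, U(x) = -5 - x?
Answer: 0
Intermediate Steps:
K = 0 (K = -2*(-5 - 1*(-5)) = -2*(-5 + 5) = -2*0 = 0)
(89 + 0)*K = (89 + 0)*0 = 89*0 = 0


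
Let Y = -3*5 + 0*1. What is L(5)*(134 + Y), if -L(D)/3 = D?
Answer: -1785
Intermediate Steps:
L(D) = -3*D
Y = -15 (Y = -15 + 0 = -15)
L(5)*(134 + Y) = (-3*5)*(134 - 15) = -15*119 = -1785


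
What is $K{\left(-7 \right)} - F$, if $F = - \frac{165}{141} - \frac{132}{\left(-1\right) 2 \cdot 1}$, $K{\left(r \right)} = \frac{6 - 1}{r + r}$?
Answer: $- \frac{42893}{658} \approx -65.187$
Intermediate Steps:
$K{\left(r \right)} = \frac{5}{2 r}$
$F = \frac{3047}{47}$ ($F = \left(-165\right) \frac{1}{141} - \frac{132}{\left(-2\right) 1} = - \frac{55}{47} - \frac{132}{-2} = - \frac{55}{47} - -66 = - \frac{55}{47} + 66 = \frac{3047}{47} \approx 64.83$)
$K{\left(-7 \right)} - F = \frac{5}{2 \left(-7\right)} - \frac{3047}{47} = \frac{5}{2} \left(- \frac{1}{7}\right) - \frac{3047}{47} = - \frac{5}{14} - \frac{3047}{47} = - \frac{42893}{658}$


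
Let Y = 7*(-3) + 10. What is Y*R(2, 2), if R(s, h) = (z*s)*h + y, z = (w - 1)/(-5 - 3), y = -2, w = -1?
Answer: 11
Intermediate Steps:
z = 1/4 (z = (-1 - 1)/(-5 - 3) = -2/(-8) = -2*(-1/8) = 1/4 ≈ 0.25000)
R(s, h) = -2 + h*s/4 (R(s, h) = (s/4)*h - 2 = h*s/4 - 2 = -2 + h*s/4)
Y = -11 (Y = -21 + 10 = -11)
Y*R(2, 2) = -11*(-2 + (1/4)*2*2) = -11*(-2 + 1) = -11*(-1) = 11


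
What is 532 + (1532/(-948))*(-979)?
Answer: 501041/237 ≈ 2114.1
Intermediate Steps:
532 + (1532/(-948))*(-979) = 532 + (1532*(-1/948))*(-979) = 532 - 383/237*(-979) = 532 + 374957/237 = 501041/237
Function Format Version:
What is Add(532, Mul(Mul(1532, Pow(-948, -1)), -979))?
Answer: Rational(501041, 237) ≈ 2114.1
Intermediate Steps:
Add(532, Mul(Mul(1532, Pow(-948, -1)), -979)) = Add(532, Mul(Mul(1532, Rational(-1, 948)), -979)) = Add(532, Mul(Rational(-383, 237), -979)) = Add(532, Rational(374957, 237)) = Rational(501041, 237)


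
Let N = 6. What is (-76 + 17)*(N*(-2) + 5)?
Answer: 413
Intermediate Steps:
(-76 + 17)*(N*(-2) + 5) = (-76 + 17)*(6*(-2) + 5) = -59*(-12 + 5) = -59*(-7) = 413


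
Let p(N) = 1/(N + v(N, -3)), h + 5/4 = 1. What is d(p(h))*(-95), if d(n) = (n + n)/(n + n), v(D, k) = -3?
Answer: -95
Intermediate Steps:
h = -1/4 (h = -5/4 + 1 = -1/4 ≈ -0.25000)
p(N) = 1/(-3 + N) (p(N) = 1/(N - 3) = 1/(-3 + N))
d(n) = 1 (d(n) = (2*n)/((2*n)) = (2*n)*(1/(2*n)) = 1)
d(p(h))*(-95) = 1*(-95) = -95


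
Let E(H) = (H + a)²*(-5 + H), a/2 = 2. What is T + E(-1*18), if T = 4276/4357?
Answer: -19637080/4357 ≈ -4507.0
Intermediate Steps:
a = 4 (a = 2*2 = 4)
T = 4276/4357 (T = 4276*(1/4357) = 4276/4357 ≈ 0.98141)
E(H) = (4 + H)²*(-5 + H) (E(H) = (H + 4)²*(-5 + H) = (4 + H)²*(-5 + H))
T + E(-1*18) = 4276/4357 + (4 - 1*18)²*(-5 - 1*18) = 4276/4357 + (4 - 18)²*(-5 - 18) = 4276/4357 + (-14)²*(-23) = 4276/4357 + 196*(-23) = 4276/4357 - 4508 = -19637080/4357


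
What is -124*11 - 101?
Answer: -1465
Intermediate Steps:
-124*11 - 101 = -1364 - 101 = -1465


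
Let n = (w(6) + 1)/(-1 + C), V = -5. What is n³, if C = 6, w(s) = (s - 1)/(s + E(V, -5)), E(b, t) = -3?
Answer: 512/3375 ≈ 0.15170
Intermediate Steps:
w(s) = (-1 + s)/(-3 + s) (w(s) = (s - 1)/(s - 3) = (-1 + s)/(-3 + s))
n = 8/15 (n = ((-1 + 6)/(-3 + 6) + 1)/(-1 + 6) = (5/3 + 1)/5 = ((⅓)*5 + 1)*(⅕) = (5/3 + 1)*(⅕) = (8/3)*(⅕) = 8/15 ≈ 0.53333)
n³ = (8/15)³ = 512/3375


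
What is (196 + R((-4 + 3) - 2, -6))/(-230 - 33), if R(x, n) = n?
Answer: -190/263 ≈ -0.72243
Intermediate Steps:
(196 + R((-4 + 3) - 2, -6))/(-230 - 33) = (196 - 6)/(-230 - 33) = 190/(-263) = 190*(-1/263) = -190/263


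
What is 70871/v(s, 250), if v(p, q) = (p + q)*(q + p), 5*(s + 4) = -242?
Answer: 1771775/976144 ≈ 1.8151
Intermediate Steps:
s = -262/5 (s = -4 + (1/5)*(-242) = -4 - 242/5 = -262/5 ≈ -52.400)
v(p, q) = (p + q)**2 (v(p, q) = (p + q)*(p + q) = (p + q)**2)
70871/v(s, 250) = 70871/((-262/5 + 250)**2) = 70871/((988/5)**2) = 70871/(976144/25) = 70871*(25/976144) = 1771775/976144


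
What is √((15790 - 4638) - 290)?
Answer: √10862 ≈ 104.22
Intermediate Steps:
√((15790 - 4638) - 290) = √(11152 - 290) = √10862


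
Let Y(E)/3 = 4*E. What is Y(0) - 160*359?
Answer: -57440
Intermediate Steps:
Y(E) = 12*E (Y(E) = 3*(4*E) = 12*E)
Y(0) - 160*359 = 12*0 - 160*359 = 0 - 57440 = -57440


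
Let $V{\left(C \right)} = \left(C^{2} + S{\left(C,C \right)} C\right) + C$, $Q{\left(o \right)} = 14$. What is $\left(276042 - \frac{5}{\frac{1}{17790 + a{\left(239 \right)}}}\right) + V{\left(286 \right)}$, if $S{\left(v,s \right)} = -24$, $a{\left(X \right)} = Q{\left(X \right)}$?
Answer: $262240$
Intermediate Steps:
$a{\left(X \right)} = 14$
$V{\left(C \right)} = C^{2} - 23 C$ ($V{\left(C \right)} = \left(C^{2} - 24 C\right) + C = C^{2} - 23 C$)
$\left(276042 - \frac{5}{\frac{1}{17790 + a{\left(239 \right)}}}\right) + V{\left(286 \right)} = \left(276042 - \frac{5}{\frac{1}{17790 + 14}}\right) + 286 \left(-23 + 286\right) = \left(276042 - \frac{5}{\frac{1}{17804}}\right) + 286 \cdot 263 = \left(276042 - 5 \frac{1}{\frac{1}{17804}}\right) + 75218 = \left(276042 - 89020\right) + 75218 = 187022 + 75218 = 262240$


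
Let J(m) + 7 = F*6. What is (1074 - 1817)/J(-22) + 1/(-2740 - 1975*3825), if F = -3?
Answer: 535996484/18034875 ≈ 29.720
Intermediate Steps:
J(m) = -25 (J(m) = -7 - 3*6 = -7 - 18 = -25)
(1074 - 1817)/J(-22) + 1/(-2740 - 1975*3825) = (1074 - 1817)/(-25) + 1/(-2740 - 1975*3825) = -743*(-1/25) + (1/3825)/(-4715) = 743/25 - 1/4715*1/3825 = 743/25 - 1/18034875 = 535996484/18034875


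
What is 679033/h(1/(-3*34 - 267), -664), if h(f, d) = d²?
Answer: 679033/440896 ≈ 1.5401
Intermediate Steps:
679033/h(1/(-3*34 - 267), -664) = 679033/((-664)²) = 679033/440896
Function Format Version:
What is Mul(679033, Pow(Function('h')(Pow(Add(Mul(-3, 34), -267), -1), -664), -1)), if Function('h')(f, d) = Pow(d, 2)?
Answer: Rational(679033, 440896) ≈ 1.5401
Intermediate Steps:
Mul(679033, Pow(Function('h')(Pow(Add(Mul(-3, 34), -267), -1), -664), -1)) = Mul(679033, Pow(Pow(-664, 2), -1)) = Mul(679033, Pow(440896, -1)) = Mul(679033, Rational(1, 440896)) = Rational(679033, 440896)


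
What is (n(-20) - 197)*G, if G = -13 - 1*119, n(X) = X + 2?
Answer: 28380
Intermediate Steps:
n(X) = 2 + X
G = -132 (G = -13 - 119 = -132)
(n(-20) - 197)*G = ((2 - 20) - 197)*(-132) = (-18 - 197)*(-132) = -215*(-132) = 28380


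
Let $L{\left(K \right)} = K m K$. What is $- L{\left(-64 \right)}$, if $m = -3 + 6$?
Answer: $-12288$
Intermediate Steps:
$m = 3$
$L{\left(K \right)} = 3 K^{2}$ ($L{\left(K \right)} = K 3 K = 3 K K = 3 K^{2}$)
$- L{\left(-64 \right)} = - 3 \left(-64\right)^{2} = - 3 \cdot 4096 = \left(-1\right) 12288 = -12288$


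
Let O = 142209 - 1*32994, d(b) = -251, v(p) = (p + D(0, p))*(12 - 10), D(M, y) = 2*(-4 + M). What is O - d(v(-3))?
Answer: 109466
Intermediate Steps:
D(M, y) = -8 + 2*M
v(p) = -16 + 2*p (v(p) = (p + (-8 + 2*0))*(12 - 10) = (p + (-8 + 0))*2 = (p - 8)*2 = (-8 + p)*2 = -16 + 2*p)
O = 109215 (O = 142209 - 32994 = 109215)
O - d(v(-3)) = 109215 - 1*(-251) = 109215 + 251 = 109466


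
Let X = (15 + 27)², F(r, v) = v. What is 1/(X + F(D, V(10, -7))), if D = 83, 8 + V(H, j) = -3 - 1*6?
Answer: 1/1747 ≈ 0.00057241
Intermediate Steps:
V(H, j) = -17 (V(H, j) = -8 + (-3 - 1*6) = -8 + (-3 - 6) = -8 - 9 = -17)
X = 1764 (X = 42² = 1764)
1/(X + F(D, V(10, -7))) = 1/(1764 - 17) = 1/1747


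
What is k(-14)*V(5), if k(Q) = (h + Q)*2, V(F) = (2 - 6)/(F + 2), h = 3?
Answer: 88/7 ≈ 12.571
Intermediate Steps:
V(F) = -4/(2 + F)
k(Q) = 6 + 2*Q (k(Q) = (3 + Q)*2 = 6 + 2*Q)
k(-14)*V(5) = (6 + 2*(-14))*(-4/(2 + 5)) = (6 - 28)*(-4/7) = -(-88)/7 = -22*(-4/7) = 88/7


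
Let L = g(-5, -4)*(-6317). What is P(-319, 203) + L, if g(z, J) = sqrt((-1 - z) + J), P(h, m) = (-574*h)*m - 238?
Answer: 37170280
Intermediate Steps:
P(h, m) = -238 - 574*h*m (P(h, m) = -574*h*m - 238 = -238 - 574*h*m)
g(z, J) = sqrt(-1 + J - z)
L = 0 (L = sqrt(-1 - 4 - 1*(-5))*(-6317) = sqrt(-1 - 4 + 5)*(-6317) = sqrt(0)*(-6317) = 0*(-6317) = 0)
P(-319, 203) + L = (-238 - 574*(-319)*203) + 0 = (-238 + 37170518) + 0 = 37170280 + 0 = 37170280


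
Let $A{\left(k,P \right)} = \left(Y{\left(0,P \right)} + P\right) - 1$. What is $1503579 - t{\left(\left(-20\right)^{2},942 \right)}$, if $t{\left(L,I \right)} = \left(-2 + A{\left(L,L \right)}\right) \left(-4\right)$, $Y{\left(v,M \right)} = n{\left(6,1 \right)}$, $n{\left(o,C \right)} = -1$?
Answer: $1505163$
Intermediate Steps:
$Y{\left(v,M \right)} = -1$
$A{\left(k,P \right)} = -2 + P$ ($A{\left(k,P \right)} = \left(-1 + P\right) - 1 = -2 + P$)
$t{\left(L,I \right)} = 16 - 4 L$ ($t{\left(L,I \right)} = \left(-2 + \left(-2 + L\right)\right) \left(-4\right) = \left(-4 + L\right) \left(-4\right) = 16 - 4 L$)
$1503579 - t{\left(\left(-20\right)^{2},942 \right)} = 1503579 - \left(16 - 4 \left(-20\right)^{2}\right) = 1503579 - \left(16 - 1600\right) = 1503579 - -1584 = 1503579 + 1584 = 1505163$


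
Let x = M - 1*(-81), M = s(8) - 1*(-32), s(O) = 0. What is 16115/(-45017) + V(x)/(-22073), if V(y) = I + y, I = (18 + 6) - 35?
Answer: -360298129/993660241 ≈ -0.36260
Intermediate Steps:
I = -11 (I = 24 - 35 = -11)
M = 32 (M = 0 - 1*(-32) = 0 + 32 = 32)
x = 113 (x = 32 - 1*(-81) = 32 + 81 = 113)
V(y) = -11 + y
16115/(-45017) + V(x)/(-22073) = 16115/(-45017) + (-11 + 113)/(-22073) = 16115*(-1/45017) + 102*(-1/22073) = -16115/45017 - 102/22073 = -360298129/993660241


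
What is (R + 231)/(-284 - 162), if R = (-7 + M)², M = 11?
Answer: -247/446 ≈ -0.55381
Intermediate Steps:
R = 16 (R = (-7 + 11)² = 4² = 16)
(R + 231)/(-284 - 162) = (16 + 231)/(-284 - 162) = 247/(-446) = 247*(-1/446) = -247/446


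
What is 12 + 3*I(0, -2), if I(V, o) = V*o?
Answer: 12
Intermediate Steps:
12 + 3*I(0, -2) = 12 + 3*(0*(-2)) = 12 + 3*0 = 12 + 0 = 12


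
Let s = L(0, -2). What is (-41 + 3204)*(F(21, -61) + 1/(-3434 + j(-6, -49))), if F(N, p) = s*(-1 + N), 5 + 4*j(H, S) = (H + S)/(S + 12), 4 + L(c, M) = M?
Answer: -96477174422/254181 ≈ -3.7956e+5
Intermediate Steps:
L(c, M) = -4 + M
s = -6 (s = -4 - 2 = -6)
j(H, S) = -5/4 + (H + S)/(4*(12 + S)) (j(H, S) = -5/4 + ((H + S)/(S + 12))/4 = -5/4 + ((H + S)/(12 + S))/4 = -5/4 + (H + S)/(4*(12 + S)))
F(N, p) = 6 - 6*N (F(N, p) = -6*(-1 + N) = 6 - 6*N)
(-41 + 3204)*(F(21, -61) + 1/(-3434 + j(-6, -49))) = (-41 + 3204)*((6 - 6*21) + 1/(-3434 + (-15 - 1*(-49) + (¼)*(-6))/(12 - 49))) = 3163*((6 - 126) + 1/(-3434 + (-15 + 49 - 3/2)/(-37))) = 3163*(-120 + 1/(-3434 - 1/37*65/2)) = 3163*(-120 + 1/(-3434 - 65/74)) = 3163*(-120 + 1/(-254181/74)) = 3163*(-120 - 74/254181) = 3163*(-30501794/254181) = -96477174422/254181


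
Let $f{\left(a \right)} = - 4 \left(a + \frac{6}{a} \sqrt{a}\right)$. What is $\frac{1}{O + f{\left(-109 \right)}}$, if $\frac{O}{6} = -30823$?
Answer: $- \frac{10055359}{1855233846506} - \frac{6 i \sqrt{109}}{927616923253} \approx -5.42 \cdot 10^{-6} - 6.753 \cdot 10^{-11} i$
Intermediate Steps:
$O = -184938$ ($O = 6 \left(-30823\right) = -184938$)
$f{\left(a \right)} = - \frac{24}{\sqrt{a}} - 4 a$ ($f{\left(a \right)} = - 4 \left(a + \frac{6}{\sqrt{a}}\right) = - \frac{24}{\sqrt{a}} - 4 a$)
$\frac{1}{O + f{\left(-109 \right)}} = \frac{1}{-184938 - \left(-436 + \frac{24}{i \sqrt{109}}\right)} = \frac{1}{-184938 + \left(- 24 \left(- \frac{i \sqrt{109}}{109}\right) + 436\right)} = \frac{1}{-184938 + \left(\frac{24 i \sqrt{109}}{109} + 436\right)} = \frac{1}{-184938 + \left(436 + \frac{24 i \sqrt{109}}{109}\right)} = \frac{1}{-184502 + \frac{24 i \sqrt{109}}{109}}$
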